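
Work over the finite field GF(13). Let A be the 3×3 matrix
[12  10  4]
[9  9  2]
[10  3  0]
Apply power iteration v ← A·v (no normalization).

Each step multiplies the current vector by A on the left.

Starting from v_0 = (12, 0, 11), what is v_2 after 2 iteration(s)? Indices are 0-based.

v_2 = (6, 8, 8)

v_0 = (12, 0, 11).
v_1 = A·v_0 = (6, 0, 3).
v_2 = A·v_1 = (6, 8, 8).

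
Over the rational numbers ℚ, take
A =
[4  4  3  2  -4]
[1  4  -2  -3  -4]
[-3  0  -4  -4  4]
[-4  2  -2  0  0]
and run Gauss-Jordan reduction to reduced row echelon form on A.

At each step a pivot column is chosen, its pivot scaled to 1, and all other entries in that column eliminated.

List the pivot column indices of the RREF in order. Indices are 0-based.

pivot columns: 0, 1, 2, 3

[1] R0 /= 4  ⇒  (1, 1, 3/4, 1/2, -1)
     R1 -= 1·R0  ⇒  (0, 3, -11/4, -7/2, -3)
     R2 -= -3·R0  ⇒  (0, 3, -7/4, -5/2, 1)
     R3 -= -4·R0  ⇒  (0, 6, 1, 2, -4)
[2] R1 /= 3  ⇒  (0, 1, -11/12, -7/6, -1)
     R0 -= 1·R1  ⇒  (1, 0, 5/3, 5/3, 0)
     R2 -= 3·R1  ⇒  (0, 0, 1, 1, 4)
     R3 -= 6·R1  ⇒  (0, 0, 13/2, 9, 2)
[3] R2 /= 1  ⇒  (0, 0, 1, 1, 4)
     R0 -= 5/3·R2  ⇒  (1, 0, 0, 0, -20/3)
     R1 -= -11/12·R2  ⇒  (0, 1, 0, -1/4, 8/3)
     R3 -= 13/2·R2  ⇒  (0, 0, 0, 5/2, -24)
[4] R3 /= 5/2  ⇒  (0, 0, 0, 1, -48/5)
     R1 -= -1/4·R3  ⇒  (0, 1, 0, 0, 4/15)
     R2 -= 1·R3  ⇒  (0, 0, 1, 0, 68/5)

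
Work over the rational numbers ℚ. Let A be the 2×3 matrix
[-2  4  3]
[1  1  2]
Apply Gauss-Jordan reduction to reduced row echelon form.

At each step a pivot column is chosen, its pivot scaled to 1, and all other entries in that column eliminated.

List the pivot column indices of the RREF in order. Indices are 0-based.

pivot columns: 0, 1

pivot(0,0)=-2: scale R0 → (1, -2, -3/2)
  clear (1,0): R1 −= (1)R0 → (0, 3, 7/2)
pivot(1,1)=3: scale R1 → (0, 1, 7/6)
  clear (0,1): R0 −= (-2)R1 → (1, 0, 5/6)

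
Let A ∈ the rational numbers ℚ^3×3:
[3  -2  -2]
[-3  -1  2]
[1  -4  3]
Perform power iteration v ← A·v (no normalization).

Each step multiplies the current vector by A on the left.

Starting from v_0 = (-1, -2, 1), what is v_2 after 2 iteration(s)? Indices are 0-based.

v_2 = (-37, 16, 1)

v_0 = (-1, -2, 1).
v_1 = A·v_0 = (-1, 7, 10).
v_2 = A·v_1 = (-37, 16, 1).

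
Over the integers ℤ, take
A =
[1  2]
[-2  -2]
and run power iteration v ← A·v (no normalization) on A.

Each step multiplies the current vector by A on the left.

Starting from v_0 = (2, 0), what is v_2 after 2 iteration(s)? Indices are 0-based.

v_2 = (-6, 4)

v_0 = (2, 0).
v_1 = A·v_0 = (2, -4).
v_2 = A·v_1 = (-6, 4).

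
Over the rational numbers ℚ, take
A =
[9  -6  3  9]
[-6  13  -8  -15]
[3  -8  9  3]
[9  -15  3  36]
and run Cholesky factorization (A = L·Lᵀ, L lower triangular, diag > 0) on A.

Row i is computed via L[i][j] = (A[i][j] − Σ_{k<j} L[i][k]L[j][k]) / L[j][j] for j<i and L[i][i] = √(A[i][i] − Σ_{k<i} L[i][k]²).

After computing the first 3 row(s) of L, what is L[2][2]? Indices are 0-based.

L[2][2] = 2

Step 1: L[0][0] = √(9) = 3.
  L[1][0] = (-6) / L[0][0] = -2.
Step 2: L[1][1] = √(9) = 3.
  L[2][0] = (3) / L[0][0] = 1.
  L[2][1] = (-6) / L[1][1] = -2.
Step 3: L[2][2] = √(4) = 2.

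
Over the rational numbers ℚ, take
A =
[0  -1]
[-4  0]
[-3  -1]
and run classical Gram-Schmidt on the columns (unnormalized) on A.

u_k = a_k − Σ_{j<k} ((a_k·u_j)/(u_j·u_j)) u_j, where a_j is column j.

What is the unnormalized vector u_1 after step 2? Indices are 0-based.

u_1 = (-1, 12/25, -16/25)

Step 1: u_0 = a_0 = (0, -4, -3).
Step 2: u_1 = a_1 − (3/25)·u_0 = (-1, 12/25, -16/25).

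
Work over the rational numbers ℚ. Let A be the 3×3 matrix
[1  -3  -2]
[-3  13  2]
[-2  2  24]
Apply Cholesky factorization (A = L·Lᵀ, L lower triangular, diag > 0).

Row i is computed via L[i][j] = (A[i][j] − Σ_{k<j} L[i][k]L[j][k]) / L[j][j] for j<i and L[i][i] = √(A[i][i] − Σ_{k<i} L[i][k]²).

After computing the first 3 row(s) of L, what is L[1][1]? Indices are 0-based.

L[1][1] = 2

Step 1: L[0][0] = √(1) = 1.
  L[1][0] = (-3) / L[0][0] = -3.
Step 2: L[1][1] = √(4) = 2.
  L[2][0] = (-2) / L[0][0] = -2.
  L[2][1] = (-4) / L[1][1] = -2.
Step 3: L[2][2] = √(16) = 4.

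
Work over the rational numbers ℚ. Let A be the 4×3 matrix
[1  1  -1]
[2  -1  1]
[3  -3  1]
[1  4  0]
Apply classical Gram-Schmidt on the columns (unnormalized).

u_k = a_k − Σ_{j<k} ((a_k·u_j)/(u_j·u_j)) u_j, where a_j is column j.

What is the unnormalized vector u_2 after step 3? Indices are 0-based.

u_2 = (-44/41, 18/41, -2/41, 14/41)

Step 1: u_0 = a_0 = (1, 2, 3, 1).
Step 2: u_1 = a_1 − (-2/5)·u_0 = (7/5, -1/5, -9/5, 22/5).
Step 3: u_2 = a_2 − (4/15)·u_0 − (-17/123)·u_1 = (-44/41, 18/41, -2/41, 14/41).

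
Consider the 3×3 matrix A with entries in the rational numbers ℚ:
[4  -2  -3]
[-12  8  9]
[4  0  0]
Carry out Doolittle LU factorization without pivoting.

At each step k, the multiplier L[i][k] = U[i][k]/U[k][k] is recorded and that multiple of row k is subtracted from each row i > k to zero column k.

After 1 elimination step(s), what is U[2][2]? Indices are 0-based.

Step 1: pivot at (0,0) is 4.
  row1 ← row1 − (-3)·row0  ⇒  L[1][0]=-3, U row1=(0, 2, 0)
  row2 ← row2 − (1)·row0  ⇒  L[2][0]=1, U row2=(0, 2, 3)

U[2][2] = 3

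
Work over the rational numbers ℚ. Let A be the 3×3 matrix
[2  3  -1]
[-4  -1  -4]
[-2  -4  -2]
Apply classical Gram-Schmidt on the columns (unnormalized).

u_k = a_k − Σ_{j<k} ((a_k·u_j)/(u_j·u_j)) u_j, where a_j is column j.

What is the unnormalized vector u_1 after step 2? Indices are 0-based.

u_1 = (3/2, 2, -5/2)

Step 1: u_0 = a_0 = (2, -4, -2).
Step 2: u_1 = a_1 − (3/4)·u_0 = (3/2, 2, -5/2).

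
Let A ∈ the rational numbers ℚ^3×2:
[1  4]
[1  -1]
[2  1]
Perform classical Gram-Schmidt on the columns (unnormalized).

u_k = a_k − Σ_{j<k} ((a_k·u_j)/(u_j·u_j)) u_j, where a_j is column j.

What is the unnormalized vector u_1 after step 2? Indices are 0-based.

Step 1: u_0 = a_0 = (1, 1, 2).
Step 2: u_1 = a_1 − (5/6)·u_0 = (19/6, -11/6, -2/3).

u_1 = (19/6, -11/6, -2/3)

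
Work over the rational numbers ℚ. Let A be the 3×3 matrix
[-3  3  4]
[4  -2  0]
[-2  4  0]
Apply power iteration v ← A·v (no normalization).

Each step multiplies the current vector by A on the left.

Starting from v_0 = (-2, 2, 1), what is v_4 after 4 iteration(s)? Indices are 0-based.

v_0 = (-2, 2, 1).
v_1 = A·v_0 = (16, -12, 12).
v_2 = A·v_1 = (-36, 88, -80).
v_3 = A·v_2 = (52, -320, 424).
v_4 = A·v_3 = (580, 848, -1384).

v_4 = (580, 848, -1384)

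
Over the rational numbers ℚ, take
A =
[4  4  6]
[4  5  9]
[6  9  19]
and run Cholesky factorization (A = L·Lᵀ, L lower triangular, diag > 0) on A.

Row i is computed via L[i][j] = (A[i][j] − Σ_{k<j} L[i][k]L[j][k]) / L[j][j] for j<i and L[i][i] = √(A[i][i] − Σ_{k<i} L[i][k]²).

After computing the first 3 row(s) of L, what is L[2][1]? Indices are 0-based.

Step 1: L[0][0] = √(4) = 2.
  L[1][0] = (4) / L[0][0] = 2.
Step 2: L[1][1] = √(1) = 1.
  L[2][0] = (6) / L[0][0] = 3.
  L[2][1] = (3) / L[1][1] = 3.
Step 3: L[2][2] = √(1) = 1.

L[2][1] = 3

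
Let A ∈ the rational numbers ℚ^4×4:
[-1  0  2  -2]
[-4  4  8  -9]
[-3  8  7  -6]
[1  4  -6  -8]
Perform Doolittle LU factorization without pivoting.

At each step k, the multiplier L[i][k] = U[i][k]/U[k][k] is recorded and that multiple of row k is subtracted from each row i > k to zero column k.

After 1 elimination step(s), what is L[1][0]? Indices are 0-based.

L[1][0] = 4

k=0: U[0][0]=-1
  eliminate (1,0): mult=4, new row 1: (0, 4, 0, -1); set L[1][0]=4
  eliminate (2,0): mult=3, new row 2: (0, 8, 1, 0); set L[2][0]=3
  eliminate (3,0): mult=-1, new row 3: (0, 4, -4, -10); set L[3][0]=-1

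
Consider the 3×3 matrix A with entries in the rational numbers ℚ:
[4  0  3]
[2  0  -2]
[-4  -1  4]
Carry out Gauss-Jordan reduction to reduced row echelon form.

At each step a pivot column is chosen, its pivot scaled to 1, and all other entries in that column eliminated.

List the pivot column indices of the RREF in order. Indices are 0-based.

pivot columns: 0, 1, 2

step 1: normalize row 0 (÷4) = (1, 0, 3/4)
  row 1: subtract 2×row0 = (0, 0, -7/2)
  row 2: subtract -4×row0 = (0, -1, 7)
step 2: exchange rows 1,2
step 2: normalize row 1 (÷-1) = (0, 1, -7)
step 3: normalize row 2 (÷-7/2) = (0, 0, 1)
  row 0: subtract 3/4×row2 = (1, 0, 0)
  row 1: subtract -7×row2 = (0, 1, 0)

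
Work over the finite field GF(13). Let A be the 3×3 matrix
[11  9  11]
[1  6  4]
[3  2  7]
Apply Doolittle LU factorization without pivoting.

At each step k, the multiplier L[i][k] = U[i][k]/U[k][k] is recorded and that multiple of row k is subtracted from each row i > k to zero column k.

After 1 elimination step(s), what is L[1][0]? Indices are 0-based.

Step 1: pivot at (0,0) is 11.
  row1 ← row1 − (6)·row0  ⇒  L[1][0]=6, U row1=(0, 4, 3)
  row2 ← row2 − (5)·row0  ⇒  L[2][0]=5, U row2=(0, 9, 4)

L[1][0] = 6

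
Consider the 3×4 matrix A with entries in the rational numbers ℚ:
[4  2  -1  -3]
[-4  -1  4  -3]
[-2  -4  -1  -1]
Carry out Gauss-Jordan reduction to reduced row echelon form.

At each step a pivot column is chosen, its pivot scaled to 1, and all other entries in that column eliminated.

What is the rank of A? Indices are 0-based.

[1] R0 /= 4  ⇒  (1, 1/2, -1/4, -3/4)
     R1 -= -4·R0  ⇒  (0, 1, 3, -6)
     R2 -= -2·R0  ⇒  (0, -3, -3/2, -5/2)
[2] R1 /= 1  ⇒  (0, 1, 3, -6)
     R0 -= 1/2·R1  ⇒  (1, 0, -7/4, 9/4)
     R2 -= -3·R1  ⇒  (0, 0, 15/2, -41/2)
[3] R2 /= 15/2  ⇒  (0, 0, 1, -41/15)
     R0 -= -7/4·R2  ⇒  (1, 0, 0, -38/15)
     R1 -= 3·R2  ⇒  (0, 1, 0, 11/5)

rank = 3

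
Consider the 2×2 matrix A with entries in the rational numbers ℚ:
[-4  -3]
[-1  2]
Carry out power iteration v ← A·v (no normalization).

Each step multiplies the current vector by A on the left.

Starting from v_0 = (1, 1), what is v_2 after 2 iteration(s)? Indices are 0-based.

v_2 = (25, 9)

v_0 = (1, 1).
v_1 = A·v_0 = (-7, 1).
v_2 = A·v_1 = (25, 9).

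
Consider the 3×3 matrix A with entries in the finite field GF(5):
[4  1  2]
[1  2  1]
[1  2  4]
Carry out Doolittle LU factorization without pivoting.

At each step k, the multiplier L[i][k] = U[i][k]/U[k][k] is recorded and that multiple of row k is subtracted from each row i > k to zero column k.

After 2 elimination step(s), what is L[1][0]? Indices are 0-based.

L[1][0] = 4

Step 1: pivot at (0,0) is 4.
  row1 ← row1 − (4)·row0  ⇒  L[1][0]=4, U row1=(0, 3, 3)
  row2 ← row2 − (4)·row0  ⇒  L[2][0]=4, U row2=(0, 3, 1)
Step 2: pivot at (1,1) is 3.
  row2 ← row2 − (1)·row1  ⇒  L[2][1]=1, U row2=(0, 0, 3)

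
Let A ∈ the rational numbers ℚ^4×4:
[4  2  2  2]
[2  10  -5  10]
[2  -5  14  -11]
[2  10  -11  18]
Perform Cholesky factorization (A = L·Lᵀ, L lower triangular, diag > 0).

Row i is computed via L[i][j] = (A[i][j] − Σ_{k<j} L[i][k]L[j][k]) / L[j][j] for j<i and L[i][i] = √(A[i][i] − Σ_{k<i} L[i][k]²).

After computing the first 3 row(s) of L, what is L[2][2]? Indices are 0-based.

L[2][2] = 3

Step 1: L[0][0] = √(4) = 2.
  L[1][0] = (2) / L[0][0] = 1.
Step 2: L[1][1] = √(9) = 3.
  L[2][0] = (2) / L[0][0] = 1.
  L[2][1] = (-6) / L[1][1] = -2.
Step 3: L[2][2] = √(9) = 3.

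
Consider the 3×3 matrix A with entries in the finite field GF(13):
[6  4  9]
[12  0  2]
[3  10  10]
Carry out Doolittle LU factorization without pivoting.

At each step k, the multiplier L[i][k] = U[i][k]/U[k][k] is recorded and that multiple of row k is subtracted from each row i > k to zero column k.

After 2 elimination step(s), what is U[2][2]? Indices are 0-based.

U[2][2] = 9

k=0: U[0][0]=6
  eliminate (1,0): mult=2, new row 1: (0, 5, 10); set L[1][0]=2
  eliminate (2,0): mult=7, new row 2: (0, 8, 12); set L[2][0]=7
k=1: U[1][1]=5
  eliminate (2,1): mult=12, new row 2: (0, 0, 9); set L[2][1]=12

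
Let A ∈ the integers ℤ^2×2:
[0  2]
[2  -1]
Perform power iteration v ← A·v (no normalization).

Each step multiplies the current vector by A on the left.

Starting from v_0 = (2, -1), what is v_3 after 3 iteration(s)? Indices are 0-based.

v_0 = (2, -1).
v_1 = A·v_0 = (-2, 5).
v_2 = A·v_1 = (10, -9).
v_3 = A·v_2 = (-18, 29).

v_3 = (-18, 29)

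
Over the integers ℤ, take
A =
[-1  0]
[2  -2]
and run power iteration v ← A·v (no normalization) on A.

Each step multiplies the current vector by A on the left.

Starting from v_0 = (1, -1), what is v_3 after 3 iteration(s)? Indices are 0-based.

v_3 = (-1, 22)

v_0 = (1, -1).
v_1 = A·v_0 = (-1, 4).
v_2 = A·v_1 = (1, -10).
v_3 = A·v_2 = (-1, 22).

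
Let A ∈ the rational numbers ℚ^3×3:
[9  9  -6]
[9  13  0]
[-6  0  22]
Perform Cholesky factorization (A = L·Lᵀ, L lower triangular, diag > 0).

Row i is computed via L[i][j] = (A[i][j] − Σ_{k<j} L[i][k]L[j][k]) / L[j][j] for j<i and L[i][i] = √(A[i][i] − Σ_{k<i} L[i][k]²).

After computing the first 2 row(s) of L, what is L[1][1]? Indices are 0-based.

L[1][1] = 2

Step 1: L[0][0] = √(9) = 3.
  L[1][0] = (9) / L[0][0] = 3.
Step 2: L[1][1] = √(4) = 2.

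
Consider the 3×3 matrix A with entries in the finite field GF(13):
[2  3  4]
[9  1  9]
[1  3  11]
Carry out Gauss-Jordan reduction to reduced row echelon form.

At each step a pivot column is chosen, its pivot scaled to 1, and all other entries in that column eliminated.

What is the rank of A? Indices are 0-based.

rank = 3

step 1: normalize row 0 (÷2) = (1, 8, 2)
  row 1: subtract 9×row0 = (0, 7, 4)
  row 2: subtract 1×row0 = (0, 8, 9)
step 2: normalize row 1 (÷7) = (0, 1, 8)
  row 0: subtract 8×row1 = (1, 0, 3)
  row 2: subtract 8×row1 = (0, 0, 10)
step 3: normalize row 2 (÷10) = (0, 0, 1)
  row 0: subtract 3×row2 = (1, 0, 0)
  row 1: subtract 8×row2 = (0, 1, 0)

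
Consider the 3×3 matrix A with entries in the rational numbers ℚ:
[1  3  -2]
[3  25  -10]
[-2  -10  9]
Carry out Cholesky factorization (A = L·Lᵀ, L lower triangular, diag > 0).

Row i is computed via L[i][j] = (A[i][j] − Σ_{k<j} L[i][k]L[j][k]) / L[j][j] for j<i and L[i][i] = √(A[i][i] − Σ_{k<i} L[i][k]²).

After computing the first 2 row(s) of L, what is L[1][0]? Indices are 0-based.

Step 1: L[0][0] = √(1) = 1.
  L[1][0] = (3) / L[0][0] = 3.
Step 2: L[1][1] = √(16) = 4.

L[1][0] = 3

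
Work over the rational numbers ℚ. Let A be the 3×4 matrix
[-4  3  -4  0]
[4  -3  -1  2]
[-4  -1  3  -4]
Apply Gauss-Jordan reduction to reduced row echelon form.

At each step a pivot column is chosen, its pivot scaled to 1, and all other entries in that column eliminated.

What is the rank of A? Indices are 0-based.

rank = 3

step 1: normalize row 0 (÷-4) = (1, -3/4, 1, 0)
  row 1: subtract 4×row0 = (0, 0, -5, 2)
  row 2: subtract -4×row0 = (0, -4, 7, -4)
step 2: exchange rows 1,2
step 2: normalize row 1 (÷-4) = (0, 1, -7/4, 1)
  row 0: subtract -3/4×row1 = (1, 0, -5/16, 3/4)
step 3: normalize row 2 (÷-5) = (0, 0, 1, -2/5)
  row 0: subtract -5/16×row2 = (1, 0, 0, 5/8)
  row 1: subtract -7/4×row2 = (0, 1, 0, 3/10)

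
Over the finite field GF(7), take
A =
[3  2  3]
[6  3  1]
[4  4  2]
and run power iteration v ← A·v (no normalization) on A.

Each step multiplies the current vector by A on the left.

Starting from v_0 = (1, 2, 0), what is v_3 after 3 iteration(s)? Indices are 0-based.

v_3 = (2, 2, 2)

v_0 = (1, 2, 0).
v_1 = A·v_0 = (0, 5, 5).
v_2 = A·v_1 = (4, 6, 2).
v_3 = A·v_2 = (2, 2, 2).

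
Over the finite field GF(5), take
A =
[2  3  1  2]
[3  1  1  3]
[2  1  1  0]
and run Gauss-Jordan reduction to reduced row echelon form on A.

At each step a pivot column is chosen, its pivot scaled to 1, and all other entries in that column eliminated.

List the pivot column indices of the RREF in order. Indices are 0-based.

pivot columns: 0, 1, 2

step 1: normalize row 0 (÷2) = (1, 4, 3, 1)
  row 1: subtract 3×row0 = (0, 4, 2, 0)
  row 2: subtract 2×row0 = (0, 3, 0, 3)
step 2: normalize row 1 (÷4) = (0, 1, 3, 0)
  row 0: subtract 4×row1 = (1, 0, 1, 1)
  row 2: subtract 3×row1 = (0, 0, 1, 3)
step 3: normalize row 2 (÷1) = (0, 0, 1, 3)
  row 0: subtract 1×row2 = (1, 0, 0, 3)
  row 1: subtract 3×row2 = (0, 1, 0, 1)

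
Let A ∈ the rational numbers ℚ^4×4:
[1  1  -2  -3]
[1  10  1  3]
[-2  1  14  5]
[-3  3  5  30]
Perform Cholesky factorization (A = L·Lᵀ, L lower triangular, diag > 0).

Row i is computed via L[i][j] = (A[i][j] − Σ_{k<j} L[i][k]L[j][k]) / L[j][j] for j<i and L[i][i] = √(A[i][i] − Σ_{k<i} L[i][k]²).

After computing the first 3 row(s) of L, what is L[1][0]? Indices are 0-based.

Step 1: L[0][0] = √(1) = 1.
  L[1][0] = (1) / L[0][0] = 1.
Step 2: L[1][1] = √(9) = 3.
  L[2][0] = (-2) / L[0][0] = -2.
  L[2][1] = (3) / L[1][1] = 1.
Step 3: L[2][2] = √(9) = 3.

L[1][0] = 1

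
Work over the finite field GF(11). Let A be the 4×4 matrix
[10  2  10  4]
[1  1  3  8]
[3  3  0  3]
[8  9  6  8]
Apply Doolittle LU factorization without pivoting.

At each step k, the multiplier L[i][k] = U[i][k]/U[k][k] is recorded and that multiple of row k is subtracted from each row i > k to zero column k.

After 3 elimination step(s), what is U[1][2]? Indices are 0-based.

k=0: U[0][0]=10
  eliminate (1,0): mult=10, new row 1: (0, 3, 2, 1); set L[1][0]=10
  eliminate (2,0): mult=8, new row 2: (0, 9, 8, 4); set L[2][0]=8
  eliminate (3,0): mult=3, new row 3: (0, 3, 9, 7); set L[3][0]=3
k=1: U[1][1]=3
  eliminate (2,1): mult=3, new row 2: (0, 0, 2, 1); set L[2][1]=3
  eliminate (3,1): mult=1, new row 3: (0, 0, 7, 6); set L[3][1]=1
k=2: U[2][2]=2
  eliminate (3,2): mult=9, new row 3: (0, 0, 0, 8); set L[3][2]=9

U[1][2] = 2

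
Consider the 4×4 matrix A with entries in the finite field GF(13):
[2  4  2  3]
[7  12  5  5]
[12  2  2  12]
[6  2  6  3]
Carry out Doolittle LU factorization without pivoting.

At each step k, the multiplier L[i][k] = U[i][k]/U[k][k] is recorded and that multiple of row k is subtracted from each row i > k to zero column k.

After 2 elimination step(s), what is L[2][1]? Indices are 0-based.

L[2][1] = 11

[col 0] pivot 2
  R1 -= 10*R0 → (0, 11, 11, 1)  (L[1][0] := 10)
  R2 -= 6*R0 → (0, 4, 3, 7)  (L[2][0] := 6)
  R3 -= 3*R0 → (0, 3, 0, 7)  (L[3][0] := 3)
[col 1] pivot 11
  R2 -= 11*R1 → (0, 0, 12, 9)  (L[2][1] := 11)
  R3 -= 5*R1 → (0, 0, 10, 2)  (L[3][1] := 5)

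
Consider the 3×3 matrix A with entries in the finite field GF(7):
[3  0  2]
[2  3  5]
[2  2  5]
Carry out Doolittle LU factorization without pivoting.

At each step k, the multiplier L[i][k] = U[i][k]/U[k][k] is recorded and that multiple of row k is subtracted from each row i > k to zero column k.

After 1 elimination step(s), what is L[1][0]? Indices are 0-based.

Step 1: pivot at (0,0) is 3.
  row1 ← row1 − (3)·row0  ⇒  L[1][0]=3, U row1=(0, 3, 6)
  row2 ← row2 − (3)·row0  ⇒  L[2][0]=3, U row2=(0, 2, 6)

L[1][0] = 3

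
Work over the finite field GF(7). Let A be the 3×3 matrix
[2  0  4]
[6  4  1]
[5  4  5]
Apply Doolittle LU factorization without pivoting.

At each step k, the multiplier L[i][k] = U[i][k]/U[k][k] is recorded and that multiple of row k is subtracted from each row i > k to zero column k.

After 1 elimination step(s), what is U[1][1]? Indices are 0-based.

U[1][1] = 4

[col 0] pivot 2
  R1 -= 3*R0 → (0, 4, 3)  (L[1][0] := 3)
  R2 -= 6*R0 → (0, 4, 2)  (L[2][0] := 6)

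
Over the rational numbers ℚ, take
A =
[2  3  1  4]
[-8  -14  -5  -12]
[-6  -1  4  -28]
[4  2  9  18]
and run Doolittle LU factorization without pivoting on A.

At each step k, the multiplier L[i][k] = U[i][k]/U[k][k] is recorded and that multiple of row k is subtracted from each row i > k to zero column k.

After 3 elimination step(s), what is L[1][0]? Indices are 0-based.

L[1][0] = -4

Step 1: pivot at (0,0) is 2.
  row1 ← row1 − (-4)·row0  ⇒  L[1][0]=-4, U row1=(0, -2, -1, 4)
  row2 ← row2 − (-3)·row0  ⇒  L[2][0]=-3, U row2=(0, 8, 7, -16)
  row3 ← row3 − (2)·row0  ⇒  L[3][0]=2, U row3=(0, -4, 7, 10)
Step 2: pivot at (1,1) is -2.
  row2 ← row2 − (-4)·row1  ⇒  L[2][1]=-4, U row2=(0, 0, 3, 0)
  row3 ← row3 − (2)·row1  ⇒  L[3][1]=2, U row3=(0, 0, 9, 2)
Step 3: pivot at (2,2) is 3.
  row3 ← row3 − (3)·row2  ⇒  L[3][2]=3, U row3=(0, 0, 0, 2)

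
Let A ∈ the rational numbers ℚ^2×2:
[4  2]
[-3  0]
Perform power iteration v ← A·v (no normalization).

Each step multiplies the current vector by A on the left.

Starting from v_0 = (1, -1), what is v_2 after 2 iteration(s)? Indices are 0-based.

v_2 = (2, -6)

v_0 = (1, -1).
v_1 = A·v_0 = (2, -3).
v_2 = A·v_1 = (2, -6).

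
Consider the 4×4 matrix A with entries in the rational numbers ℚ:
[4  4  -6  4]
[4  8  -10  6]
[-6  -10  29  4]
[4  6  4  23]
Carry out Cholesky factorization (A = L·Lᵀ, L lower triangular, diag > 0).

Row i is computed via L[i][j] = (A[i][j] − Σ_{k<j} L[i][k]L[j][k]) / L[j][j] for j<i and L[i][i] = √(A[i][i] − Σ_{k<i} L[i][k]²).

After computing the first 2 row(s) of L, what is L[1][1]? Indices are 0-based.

L[1][1] = 2

Step 1: L[0][0] = √(4) = 2.
  L[1][0] = (4) / L[0][0] = 2.
Step 2: L[1][1] = √(4) = 2.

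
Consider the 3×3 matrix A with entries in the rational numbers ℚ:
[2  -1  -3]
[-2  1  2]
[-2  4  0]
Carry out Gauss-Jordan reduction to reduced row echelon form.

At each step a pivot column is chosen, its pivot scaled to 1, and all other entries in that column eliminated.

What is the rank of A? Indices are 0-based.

rank = 3

step 1: normalize row 0 (÷2) = (1, -1/2, -3/2)
  row 1: subtract -2×row0 = (0, 0, -1)
  row 2: subtract -2×row0 = (0, 3, -3)
step 2: exchange rows 1,2
step 2: normalize row 1 (÷3) = (0, 1, -1)
  row 0: subtract -1/2×row1 = (1, 0, -2)
step 3: normalize row 2 (÷-1) = (0, 0, 1)
  row 0: subtract -2×row2 = (1, 0, 0)
  row 1: subtract -1×row2 = (0, 1, 0)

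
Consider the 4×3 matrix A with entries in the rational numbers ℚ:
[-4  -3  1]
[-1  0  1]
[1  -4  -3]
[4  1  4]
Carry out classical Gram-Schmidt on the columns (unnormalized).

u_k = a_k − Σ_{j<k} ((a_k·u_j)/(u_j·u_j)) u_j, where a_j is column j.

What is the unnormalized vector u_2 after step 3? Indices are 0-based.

u_2 = (993/370, 198/185, -6/5, 1203/370)

Step 1: u_0 = a_0 = (-4, -1, 1, 4).
Step 2: u_1 = a_1 − (6/17)·u_0 = (-27/17, 6/17, -74/17, -7/17).
Step 3: u_2 = a_2 − (4/17)·u_0 − (173/370)·u_1 = (993/370, 198/185, -6/5, 1203/370).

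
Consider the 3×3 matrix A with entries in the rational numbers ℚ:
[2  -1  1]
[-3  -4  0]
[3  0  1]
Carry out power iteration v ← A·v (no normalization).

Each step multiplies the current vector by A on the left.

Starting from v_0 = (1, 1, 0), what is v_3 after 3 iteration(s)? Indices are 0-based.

v_3 = (5, -136, 42)

v_0 = (1, 1, 0).
v_1 = A·v_0 = (1, -7, 3).
v_2 = A·v_1 = (12, 25, 6).
v_3 = A·v_2 = (5, -136, 42).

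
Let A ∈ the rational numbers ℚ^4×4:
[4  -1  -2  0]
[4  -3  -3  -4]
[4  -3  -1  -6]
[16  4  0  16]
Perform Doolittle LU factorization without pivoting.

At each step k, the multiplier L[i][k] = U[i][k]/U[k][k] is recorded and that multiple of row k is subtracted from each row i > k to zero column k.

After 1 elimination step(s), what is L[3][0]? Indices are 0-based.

L[3][0] = 4

k=0: U[0][0]=4
  eliminate (1,0): mult=1, new row 1: (0, -2, -1, -4); set L[1][0]=1
  eliminate (2,0): mult=1, new row 2: (0, -2, 1, -6); set L[2][0]=1
  eliminate (3,0): mult=4, new row 3: (0, 8, 8, 16); set L[3][0]=4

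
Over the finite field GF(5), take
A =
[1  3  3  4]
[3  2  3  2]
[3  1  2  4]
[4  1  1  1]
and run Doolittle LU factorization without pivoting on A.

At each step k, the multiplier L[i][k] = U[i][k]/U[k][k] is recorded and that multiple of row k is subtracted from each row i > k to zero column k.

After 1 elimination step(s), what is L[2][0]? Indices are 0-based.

k=0: U[0][0]=1
  eliminate (1,0): mult=3, new row 1: (0, 3, 4, 0); set L[1][0]=3
  eliminate (2,0): mult=3, new row 2: (0, 2, 3, 2); set L[2][0]=3
  eliminate (3,0): mult=4, new row 3: (0, 4, 4, 0); set L[3][0]=4

L[2][0] = 3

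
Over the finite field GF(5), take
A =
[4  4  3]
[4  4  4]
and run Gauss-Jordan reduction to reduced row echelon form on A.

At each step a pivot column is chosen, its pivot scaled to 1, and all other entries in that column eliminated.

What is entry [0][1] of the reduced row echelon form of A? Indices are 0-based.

M[0][1] = 1

step 1: normalize row 0 (÷4) = (1, 1, 2)
  row 1: subtract 4×row0 = (0, 0, 1)
skip col 1 (zero from row 1)
step 2: normalize row 1 (÷1) = (0, 0, 1)
  row 0: subtract 2×row1 = (1, 1, 0)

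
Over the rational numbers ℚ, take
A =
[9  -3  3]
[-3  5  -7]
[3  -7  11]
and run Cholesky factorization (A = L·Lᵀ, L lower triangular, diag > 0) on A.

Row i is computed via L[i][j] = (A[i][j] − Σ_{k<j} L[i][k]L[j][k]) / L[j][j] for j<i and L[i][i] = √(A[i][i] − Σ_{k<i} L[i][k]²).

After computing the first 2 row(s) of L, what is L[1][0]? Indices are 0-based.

L[1][0] = -1

Step 1: L[0][0] = √(9) = 3.
  L[1][0] = (-3) / L[0][0] = -1.
Step 2: L[1][1] = √(4) = 2.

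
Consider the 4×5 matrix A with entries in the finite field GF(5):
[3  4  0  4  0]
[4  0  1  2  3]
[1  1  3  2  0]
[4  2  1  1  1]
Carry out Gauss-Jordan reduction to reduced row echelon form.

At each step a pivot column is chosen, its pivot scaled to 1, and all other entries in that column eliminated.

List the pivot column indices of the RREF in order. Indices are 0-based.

pivot columns: 0, 1, 2, 3

[1] R0 /= 3  ⇒  (1, 3, 0, 3, 0)
     R1 -= 4·R0  ⇒  (0, 3, 1, 0, 3)
     R2 -= 1·R0  ⇒  (0, 3, 3, 4, 0)
     R3 -= 4·R0  ⇒  (0, 0, 1, 4, 1)
[2] R1 /= 3  ⇒  (0, 1, 2, 0, 1)
     R0 -= 3·R1  ⇒  (1, 0, 4, 3, 2)
     R2 -= 3·R1  ⇒  (0, 0, 2, 4, 2)
[3] R2 /= 2  ⇒  (0, 0, 1, 2, 1)
     R0 -= 4·R2  ⇒  (1, 0, 0, 0, 3)
     R1 -= 2·R2  ⇒  (0, 1, 0, 1, 4)
     R3 -= 1·R2  ⇒  (0, 0, 0, 2, 0)
[4] R3 /= 2  ⇒  (0, 0, 0, 1, 0)
     R1 -= 1·R3  ⇒  (0, 1, 0, 0, 4)
     R2 -= 2·R3  ⇒  (0, 0, 1, 0, 1)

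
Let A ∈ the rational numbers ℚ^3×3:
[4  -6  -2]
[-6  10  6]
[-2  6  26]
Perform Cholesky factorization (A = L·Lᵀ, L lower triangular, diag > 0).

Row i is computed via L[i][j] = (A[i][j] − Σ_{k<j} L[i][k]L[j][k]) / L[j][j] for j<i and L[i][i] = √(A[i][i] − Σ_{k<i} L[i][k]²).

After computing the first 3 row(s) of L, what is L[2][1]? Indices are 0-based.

Step 1: L[0][0] = √(4) = 2.
  L[1][0] = (-6) / L[0][0] = -3.
Step 2: L[1][1] = √(1) = 1.
  L[2][0] = (-2) / L[0][0] = -1.
  L[2][1] = (3) / L[1][1] = 3.
Step 3: L[2][2] = √(16) = 4.

L[2][1] = 3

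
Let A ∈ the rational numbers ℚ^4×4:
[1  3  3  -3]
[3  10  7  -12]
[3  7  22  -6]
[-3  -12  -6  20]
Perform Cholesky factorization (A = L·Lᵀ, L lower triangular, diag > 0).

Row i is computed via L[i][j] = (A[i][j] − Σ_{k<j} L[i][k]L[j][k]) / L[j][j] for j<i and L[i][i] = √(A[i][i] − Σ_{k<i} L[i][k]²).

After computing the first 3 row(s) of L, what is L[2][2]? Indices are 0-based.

Step 1: L[0][0] = √(1) = 1.
  L[1][0] = (3) / L[0][0] = 3.
Step 2: L[1][1] = √(1) = 1.
  L[2][0] = (3) / L[0][0] = 3.
  L[2][1] = (-2) / L[1][1] = -2.
Step 3: L[2][2] = √(9) = 3.

L[2][2] = 3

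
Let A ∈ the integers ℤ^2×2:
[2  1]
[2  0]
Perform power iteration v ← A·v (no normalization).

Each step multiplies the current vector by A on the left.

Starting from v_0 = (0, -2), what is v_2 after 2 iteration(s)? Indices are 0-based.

v_2 = (-4, -4)

v_0 = (0, -2).
v_1 = A·v_0 = (-2, 0).
v_2 = A·v_1 = (-4, -4).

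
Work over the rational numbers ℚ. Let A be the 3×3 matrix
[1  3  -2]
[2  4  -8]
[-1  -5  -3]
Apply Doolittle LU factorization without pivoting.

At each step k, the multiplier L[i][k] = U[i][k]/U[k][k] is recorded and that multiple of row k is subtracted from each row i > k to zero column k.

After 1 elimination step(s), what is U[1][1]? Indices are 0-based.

U[1][1] = -2

Step 1: pivot at (0,0) is 1.
  row1 ← row1 − (2)·row0  ⇒  L[1][0]=2, U row1=(0, -2, -4)
  row2 ← row2 − (-1)·row0  ⇒  L[2][0]=-1, U row2=(0, -2, -5)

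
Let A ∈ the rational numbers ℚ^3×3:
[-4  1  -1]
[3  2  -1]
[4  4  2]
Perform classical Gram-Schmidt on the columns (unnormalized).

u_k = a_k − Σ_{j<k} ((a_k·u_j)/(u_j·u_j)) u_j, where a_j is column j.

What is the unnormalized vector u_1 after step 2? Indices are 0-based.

u_1 = (113/41, 28/41, 92/41)

Step 1: u_0 = a_0 = (-4, 3, 4).
Step 2: u_1 = a_1 − (18/41)·u_0 = (113/41, 28/41, 92/41).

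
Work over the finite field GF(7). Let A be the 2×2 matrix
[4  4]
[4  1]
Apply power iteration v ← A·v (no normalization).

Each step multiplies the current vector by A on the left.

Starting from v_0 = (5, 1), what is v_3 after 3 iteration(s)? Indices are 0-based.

v_0 = (5, 1).
v_1 = A·v_0 = (3, 0).
v_2 = A·v_1 = (5, 5).
v_3 = A·v_2 = (5, 4).

v_3 = (5, 4)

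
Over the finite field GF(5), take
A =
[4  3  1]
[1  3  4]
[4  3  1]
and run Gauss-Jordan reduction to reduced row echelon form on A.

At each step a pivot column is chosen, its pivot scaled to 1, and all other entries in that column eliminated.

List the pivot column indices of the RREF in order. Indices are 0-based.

pivot columns: 0, 1

step 1: normalize row 0 (÷4) = (1, 2, 4)
  row 1: subtract 1×row0 = (0, 1, 0)
  row 2: subtract 4×row0 = (0, 0, 0)
step 2: normalize row 1 (÷1) = (0, 1, 0)
  row 0: subtract 2×row1 = (1, 0, 4)
skip col 2 (zero from row 2)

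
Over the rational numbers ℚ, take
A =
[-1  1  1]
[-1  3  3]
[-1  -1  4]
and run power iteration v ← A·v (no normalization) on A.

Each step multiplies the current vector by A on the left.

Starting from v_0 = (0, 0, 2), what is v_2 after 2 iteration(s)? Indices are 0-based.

v_2 = (12, 40, 24)

v_0 = (0, 0, 2).
v_1 = A·v_0 = (2, 6, 8).
v_2 = A·v_1 = (12, 40, 24).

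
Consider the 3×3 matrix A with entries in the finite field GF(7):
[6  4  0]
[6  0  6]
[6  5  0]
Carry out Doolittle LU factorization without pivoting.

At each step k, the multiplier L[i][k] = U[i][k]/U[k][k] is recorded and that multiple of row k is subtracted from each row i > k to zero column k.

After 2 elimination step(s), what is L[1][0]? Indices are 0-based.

k=0: U[0][0]=6
  eliminate (1,0): mult=1, new row 1: (0, 3, 6); set L[1][0]=1
  eliminate (2,0): mult=1, new row 2: (0, 1, 0); set L[2][0]=1
k=1: U[1][1]=3
  eliminate (2,1): mult=5, new row 2: (0, 0, 5); set L[2][1]=5

L[1][0] = 1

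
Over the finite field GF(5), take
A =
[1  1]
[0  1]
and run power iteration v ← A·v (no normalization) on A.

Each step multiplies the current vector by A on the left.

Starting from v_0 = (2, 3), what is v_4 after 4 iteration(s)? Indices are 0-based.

v_4 = (4, 3)

v_0 = (2, 3).
v_1 = A·v_0 = (0, 3).
v_2 = A·v_1 = (3, 3).
v_3 = A·v_2 = (1, 3).
v_4 = A·v_3 = (4, 3).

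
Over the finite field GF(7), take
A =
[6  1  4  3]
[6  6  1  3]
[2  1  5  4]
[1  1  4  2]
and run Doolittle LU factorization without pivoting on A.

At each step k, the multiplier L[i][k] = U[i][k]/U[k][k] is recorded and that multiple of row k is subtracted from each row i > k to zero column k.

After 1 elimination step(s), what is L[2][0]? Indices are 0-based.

L[2][0] = 5

Step 1: pivot at (0,0) is 6.
  row1 ← row1 − (1)·row0  ⇒  L[1][0]=1, U row1=(0, 5, 4, 0)
  row2 ← row2 − (5)·row0  ⇒  L[2][0]=5, U row2=(0, 3, 6, 3)
  row3 ← row3 − (6)·row0  ⇒  L[3][0]=6, U row3=(0, 2, 1, 5)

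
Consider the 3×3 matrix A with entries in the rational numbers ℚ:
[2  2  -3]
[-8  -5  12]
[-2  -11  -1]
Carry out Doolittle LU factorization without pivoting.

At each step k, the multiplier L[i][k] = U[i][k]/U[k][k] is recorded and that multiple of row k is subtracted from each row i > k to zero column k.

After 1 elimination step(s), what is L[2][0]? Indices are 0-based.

[col 0] pivot 2
  R1 -= -4*R0 → (0, 3, 0)  (L[1][0] := -4)
  R2 -= -1*R0 → (0, -9, -4)  (L[2][0] := -1)

L[2][0] = -1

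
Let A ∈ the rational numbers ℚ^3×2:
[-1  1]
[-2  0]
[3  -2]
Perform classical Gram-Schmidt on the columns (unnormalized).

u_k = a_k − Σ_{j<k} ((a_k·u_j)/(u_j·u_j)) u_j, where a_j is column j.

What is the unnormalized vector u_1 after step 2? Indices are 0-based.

Step 1: u_0 = a_0 = (-1, -2, 3).
Step 2: u_1 = a_1 − (-1/2)·u_0 = (1/2, -1, -1/2).

u_1 = (1/2, -1, -1/2)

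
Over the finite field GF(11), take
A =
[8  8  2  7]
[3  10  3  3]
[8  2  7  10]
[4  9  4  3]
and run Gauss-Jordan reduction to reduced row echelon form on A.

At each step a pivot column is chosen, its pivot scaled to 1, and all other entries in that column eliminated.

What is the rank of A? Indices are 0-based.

rank = 4

[1] R0 /= 8  ⇒  (1, 1, 3, 5)
     R1 -= 3·R0  ⇒  (0, 7, 5, 10)
     R2 -= 8·R0  ⇒  (0, 5, 5, 3)
     R3 -= 4·R0  ⇒  (0, 5, 3, 5)
[2] R1 /= 7  ⇒  (0, 1, 7, 3)
     R0 -= 1·R1  ⇒  (1, 0, 7, 2)
     R2 -= 5·R1  ⇒  (0, 0, 3, 10)
     R3 -= 5·R1  ⇒  (0, 0, 1, 1)
[3] R2 /= 3  ⇒  (0, 0, 1, 7)
     R0 -= 7·R2  ⇒  (1, 0, 0, 8)
     R1 -= 7·R2  ⇒  (0, 1, 0, 9)
     R3 -= 1·R2  ⇒  (0, 0, 0, 5)
[4] R3 /= 5  ⇒  (0, 0, 0, 1)
     R0 -= 8·R3  ⇒  (1, 0, 0, 0)
     R1 -= 9·R3  ⇒  (0, 1, 0, 0)
     R2 -= 7·R3  ⇒  (0, 0, 1, 0)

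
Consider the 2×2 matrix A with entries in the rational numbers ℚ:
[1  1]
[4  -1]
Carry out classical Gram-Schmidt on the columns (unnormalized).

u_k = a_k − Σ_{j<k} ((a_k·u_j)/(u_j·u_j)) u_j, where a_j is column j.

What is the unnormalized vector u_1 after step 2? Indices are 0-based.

u_1 = (20/17, -5/17)

Step 1: u_0 = a_0 = (1, 4).
Step 2: u_1 = a_1 − (-3/17)·u_0 = (20/17, -5/17).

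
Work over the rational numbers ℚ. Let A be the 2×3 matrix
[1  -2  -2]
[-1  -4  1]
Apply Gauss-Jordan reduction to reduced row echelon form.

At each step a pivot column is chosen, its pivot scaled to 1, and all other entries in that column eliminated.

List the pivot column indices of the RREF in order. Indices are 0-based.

pivot columns: 0, 1

[1] R0 /= 1  ⇒  (1, -2, -2)
     R1 -= -1·R0  ⇒  (0, -6, -1)
[2] R1 /= -6  ⇒  (0, 1, 1/6)
     R0 -= -2·R1  ⇒  (1, 0, -5/3)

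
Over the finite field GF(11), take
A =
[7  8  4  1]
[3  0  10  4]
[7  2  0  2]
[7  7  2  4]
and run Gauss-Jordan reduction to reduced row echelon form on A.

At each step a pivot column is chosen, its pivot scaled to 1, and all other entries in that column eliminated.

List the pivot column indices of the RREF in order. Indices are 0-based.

pivot columns: 0, 1, 2, 3

[1] R0 /= 7  ⇒  (1, 9, 10, 8)
     R1 -= 3·R0  ⇒  (0, 6, 2, 2)
     R2 -= 7·R0  ⇒  (0, 5, 7, 1)
     R3 -= 7·R0  ⇒  (0, 10, 9, 3)
[2] R1 /= 6  ⇒  (0, 1, 4, 4)
     R0 -= 9·R1  ⇒  (1, 0, 7, 5)
     R2 -= 5·R1  ⇒  (0, 0, 9, 3)
     R3 -= 10·R1  ⇒  (0, 0, 2, 7)
[3] R2 /= 9  ⇒  (0, 0, 1, 4)
     R0 -= 7·R2  ⇒  (1, 0, 0, 10)
     R1 -= 4·R2  ⇒  (0, 1, 0, 10)
     R3 -= 2·R2  ⇒  (0, 0, 0, 10)
[4] R3 /= 10  ⇒  (0, 0, 0, 1)
     R0 -= 10·R3  ⇒  (1, 0, 0, 0)
     R1 -= 10·R3  ⇒  (0, 1, 0, 0)
     R2 -= 4·R3  ⇒  (0, 0, 1, 0)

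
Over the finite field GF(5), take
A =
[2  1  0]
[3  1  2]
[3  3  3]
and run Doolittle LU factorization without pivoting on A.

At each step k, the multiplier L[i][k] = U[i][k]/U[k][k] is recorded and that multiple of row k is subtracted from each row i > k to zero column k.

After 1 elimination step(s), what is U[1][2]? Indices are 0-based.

U[1][2] = 2

[col 0] pivot 2
  R1 -= 4*R0 → (0, 2, 2)  (L[1][0] := 4)
  R2 -= 4*R0 → (0, 4, 3)  (L[2][0] := 4)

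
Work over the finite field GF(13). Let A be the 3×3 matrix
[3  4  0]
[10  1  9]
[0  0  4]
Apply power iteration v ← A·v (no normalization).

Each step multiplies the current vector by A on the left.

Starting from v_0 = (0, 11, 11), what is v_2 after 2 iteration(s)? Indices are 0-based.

v_2 = (0, 10, 7)

v_0 = (0, 11, 11).
v_1 = A·v_0 = (5, 6, 5).
v_2 = A·v_1 = (0, 10, 7).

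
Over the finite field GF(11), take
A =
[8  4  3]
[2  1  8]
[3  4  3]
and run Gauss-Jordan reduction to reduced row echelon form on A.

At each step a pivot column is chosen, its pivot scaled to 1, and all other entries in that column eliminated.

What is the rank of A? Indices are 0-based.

step 1: normalize row 0 (÷8) = (1, 6, 10)
  row 1: subtract 2×row0 = (0, 0, 10)
  row 2: subtract 3×row0 = (0, 8, 6)
step 2: exchange rows 1,2
step 2: normalize row 1 (÷8) = (0, 1, 9)
  row 0: subtract 6×row1 = (1, 0, 0)
step 3: normalize row 2 (÷10) = (0, 0, 1)
  row 1: subtract 9×row2 = (0, 1, 0)

rank = 3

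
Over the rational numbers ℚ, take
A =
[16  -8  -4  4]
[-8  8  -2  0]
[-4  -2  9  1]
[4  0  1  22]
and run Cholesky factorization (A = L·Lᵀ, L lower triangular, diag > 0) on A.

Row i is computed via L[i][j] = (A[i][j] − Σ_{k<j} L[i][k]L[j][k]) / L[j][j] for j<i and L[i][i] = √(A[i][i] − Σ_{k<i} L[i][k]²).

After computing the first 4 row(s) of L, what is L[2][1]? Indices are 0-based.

Step 1: L[0][0] = √(16) = 4.
  L[1][0] = (-8) / L[0][0] = -2.
Step 2: L[1][1] = √(4) = 2.
  L[2][0] = (-4) / L[0][0] = -1.
  L[2][1] = (-4) / L[1][1] = -2.
Step 3: L[2][2] = √(4) = 2.
  L[3][0] = (4) / L[0][0] = 1.
  L[3][1] = (2) / L[1][1] = 1.
  L[3][2] = (4) / L[2][2] = 2.
Step 4: L[3][3] = √(16) = 4.

L[2][1] = -2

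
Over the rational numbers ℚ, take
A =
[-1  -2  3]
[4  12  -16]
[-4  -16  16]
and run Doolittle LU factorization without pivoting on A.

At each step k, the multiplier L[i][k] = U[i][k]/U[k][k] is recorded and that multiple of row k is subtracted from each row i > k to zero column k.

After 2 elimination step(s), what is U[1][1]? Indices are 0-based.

k=0: U[0][0]=-1
  eliminate (1,0): mult=-4, new row 1: (0, 4, -4); set L[1][0]=-4
  eliminate (2,0): mult=4, new row 2: (0, -8, 4); set L[2][0]=4
k=1: U[1][1]=4
  eliminate (2,1): mult=-2, new row 2: (0, 0, -4); set L[2][1]=-2

U[1][1] = 4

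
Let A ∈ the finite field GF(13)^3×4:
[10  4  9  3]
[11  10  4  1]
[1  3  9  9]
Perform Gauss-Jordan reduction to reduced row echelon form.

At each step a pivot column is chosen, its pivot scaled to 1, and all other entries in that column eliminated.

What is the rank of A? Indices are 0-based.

pivot(0,0)=10: scale R0 → (1, 3, 10, 12)
  clear (1,0): R1 −= (11)R0 → (0, 3, 11, 12)
  clear (2,0): R2 −= (1)R0 → (0, 0, 12, 10)
pivot(1,1)=3: scale R1 → (0, 1, 8, 4)
  clear (0,1): R0 −= (3)R1 → (1, 0, 12, 0)
pivot(2,2)=12: scale R2 → (0, 0, 1, 3)
  clear (0,2): R0 −= (12)R2 → (1, 0, 0, 3)
  clear (1,2): R1 −= (8)R2 → (0, 1, 0, 6)

rank = 3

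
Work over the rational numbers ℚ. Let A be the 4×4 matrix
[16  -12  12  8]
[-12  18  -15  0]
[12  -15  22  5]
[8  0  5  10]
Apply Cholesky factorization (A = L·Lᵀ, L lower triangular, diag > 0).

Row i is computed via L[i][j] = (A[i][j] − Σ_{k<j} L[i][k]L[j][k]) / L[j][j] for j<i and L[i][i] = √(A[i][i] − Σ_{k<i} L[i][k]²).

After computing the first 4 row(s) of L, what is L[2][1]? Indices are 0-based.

Step 1: L[0][0] = √(16) = 4.
  L[1][0] = (-12) / L[0][0] = -3.
Step 2: L[1][1] = √(9) = 3.
  L[2][0] = (12) / L[0][0] = 3.
  L[2][1] = (-6) / L[1][1] = -2.
Step 3: L[2][2] = √(9) = 3.
  L[3][0] = (8) / L[0][0] = 2.
  L[3][1] = (6) / L[1][1] = 2.
  L[3][2] = (3) / L[2][2] = 1.
Step 4: L[3][3] = √(1) = 1.

L[2][1] = -2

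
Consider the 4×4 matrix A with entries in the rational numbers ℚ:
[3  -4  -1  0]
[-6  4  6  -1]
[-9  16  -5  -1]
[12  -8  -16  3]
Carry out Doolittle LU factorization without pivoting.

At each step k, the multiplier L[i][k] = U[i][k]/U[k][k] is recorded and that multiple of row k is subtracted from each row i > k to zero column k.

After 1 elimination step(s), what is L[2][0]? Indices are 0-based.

L[2][0] = -3

Step 1: pivot at (0,0) is 3.
  row1 ← row1 − (-2)·row0  ⇒  L[1][0]=-2, U row1=(0, -4, 4, -1)
  row2 ← row2 − (-3)·row0  ⇒  L[2][0]=-3, U row2=(0, 4, -8, -1)
  row3 ← row3 − (4)·row0  ⇒  L[3][0]=4, U row3=(0, 8, -12, 3)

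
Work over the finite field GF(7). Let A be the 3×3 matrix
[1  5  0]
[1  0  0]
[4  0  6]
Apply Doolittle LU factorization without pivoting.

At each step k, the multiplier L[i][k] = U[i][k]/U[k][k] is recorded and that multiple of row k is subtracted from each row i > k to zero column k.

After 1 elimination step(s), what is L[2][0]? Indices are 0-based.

L[2][0] = 4

Step 1: pivot at (0,0) is 1.
  row1 ← row1 − (1)·row0  ⇒  L[1][0]=1, U row1=(0, 2, 0)
  row2 ← row2 − (4)·row0  ⇒  L[2][0]=4, U row2=(0, 1, 6)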